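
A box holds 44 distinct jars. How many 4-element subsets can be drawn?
C(44,4) = 44!/(4!×40!) = 135751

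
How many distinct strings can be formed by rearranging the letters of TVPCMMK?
7! / (1! × 1! × 1! × 1! × 2! × 1!) = 2520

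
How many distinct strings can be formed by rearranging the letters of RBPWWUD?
7! / (2! × 1! × 1! × 1! × 1! × 1!) = 2520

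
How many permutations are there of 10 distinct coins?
10! = 3628800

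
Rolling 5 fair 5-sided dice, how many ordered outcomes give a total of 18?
Coefficient of x^18 in (x + x² + ... + x^5)^5. By inclusion-exclusion on dice exceeding 5: Σ_j (-1)^j C(5,j)·C(18-1-5j, 4) = C(5,0)·C(17,4) - C(5,1)·C(12,4) + C(5,2)·C(7,4) = 1·2380 - 5·495 + 10·35 = 255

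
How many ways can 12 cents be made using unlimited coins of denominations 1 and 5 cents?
Coefficient of x^12 in 1/(1-x^1) · 1/(1-x^5). Use j coins of 5 for j = 0..⌊12/5⌋ = 2, the rest in 1s: 2 + 1 = 3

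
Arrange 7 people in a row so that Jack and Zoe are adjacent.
Treat as block: (7-1)! × 2! = 720 × 2 = 1440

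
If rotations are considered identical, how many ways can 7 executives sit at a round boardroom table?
Circular: fix one position, arrange the rest. (7-1)! = 720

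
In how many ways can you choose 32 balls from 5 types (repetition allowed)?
C(32+5-1, 5-1) = C(36, 4) = 58905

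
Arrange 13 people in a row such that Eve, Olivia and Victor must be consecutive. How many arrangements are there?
Treat the 3 as one block: (13-3+1)! × 3! = 39916800 × 6 = 239500800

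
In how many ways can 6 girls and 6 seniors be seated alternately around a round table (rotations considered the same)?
Fix one of the girls: (6-1)! ways for the remaining girls, × 6! ways for the seniors = 120 × 720 = 86400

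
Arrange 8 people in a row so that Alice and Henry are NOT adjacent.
Total - adjacent = 8! - (8-1)!×2 = 40320 - 10080 = 30240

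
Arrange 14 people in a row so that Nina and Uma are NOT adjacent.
Total - adjacent = 14! - (14-1)!×2 = 87178291200 - 12454041600 = 74724249600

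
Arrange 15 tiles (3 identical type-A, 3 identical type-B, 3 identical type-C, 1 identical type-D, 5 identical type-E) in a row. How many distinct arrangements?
15! / (3! × 3! × 3! × 1! × 5!) = 50450400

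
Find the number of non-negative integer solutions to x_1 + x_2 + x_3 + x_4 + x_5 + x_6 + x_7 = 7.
C(7+7-1, 7-1) = C(13, 6) = 1716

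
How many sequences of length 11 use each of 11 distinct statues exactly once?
11! = 39916800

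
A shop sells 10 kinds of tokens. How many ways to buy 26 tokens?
C(26+10-1, 10-1) = C(35, 9) = 70607460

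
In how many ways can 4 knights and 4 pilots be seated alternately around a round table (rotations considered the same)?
Fix one of the knights: (4-1)! ways for the remaining knights, × 4! ways for the pilots = 6 × 24 = 144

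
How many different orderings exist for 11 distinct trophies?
11! = 39916800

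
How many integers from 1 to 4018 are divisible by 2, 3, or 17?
⌊4018/2⌋+⌊4018/3⌋+⌊4018/17⌋ - ⌊4018/6⌋-⌊4018/34⌋-⌊4018/51⌋ + ⌊4018/102⌋ = 2009+1339+236 - 669-118-78 + 39 = 2758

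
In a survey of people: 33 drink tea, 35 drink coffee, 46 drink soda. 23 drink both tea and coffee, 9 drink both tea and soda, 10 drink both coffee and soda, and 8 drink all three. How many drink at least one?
|A∪B∪C| = 33+35+46-23-9-10+8 = 80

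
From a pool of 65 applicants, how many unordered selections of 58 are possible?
C(65,58) = 65!/(58!×7!) = 696190560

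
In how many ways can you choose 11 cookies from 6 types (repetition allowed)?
C(11+6-1, 6-1) = C(16, 5) = 4368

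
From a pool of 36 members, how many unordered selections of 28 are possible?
C(36,28) = 36!/(28!×8!) = 30260340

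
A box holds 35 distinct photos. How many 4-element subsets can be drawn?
C(35,4) = 35!/(4!×31!) = 52360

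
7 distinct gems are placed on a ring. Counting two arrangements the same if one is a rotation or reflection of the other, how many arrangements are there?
(7-1)!/2 = 720/2 = 360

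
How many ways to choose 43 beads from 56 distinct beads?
C(56,43) = 56!/(43!×13!) = 1889912732400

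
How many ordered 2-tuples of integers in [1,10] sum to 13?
Coefficient of x^13 in (x + x² + ... + x^10)^2. By inclusion-exclusion on dice exceeding 10: Σ_j (-1)^j C(2,j)·C(13-1-10j, 1) = C(2,0)·C(12,1) - C(2,1)·C(2,1) = 1·12 - 2·2 = 8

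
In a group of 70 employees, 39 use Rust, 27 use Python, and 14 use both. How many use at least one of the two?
|A∪B| = |A| + |B| - |A∩B| = 39 + 27 - 14 = 52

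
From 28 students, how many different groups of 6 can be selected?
C(28,6) = 28!/(6!×22!) = 376740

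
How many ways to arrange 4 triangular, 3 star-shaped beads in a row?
7! / (4! × 3!) = 35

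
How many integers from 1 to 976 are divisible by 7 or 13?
⌊976/7⌋ + ⌊976/13⌋ - ⌊976/91⌋ = 139 + 75 - 10 = 204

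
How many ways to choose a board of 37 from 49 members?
C(49,37) = 49!/(37!×12!) = 92263734836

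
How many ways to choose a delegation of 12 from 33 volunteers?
C(33,12) = 33!/(12!×21!) = 354817320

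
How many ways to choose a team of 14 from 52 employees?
C(52,14) = 52!/(14!×38!) = 1768966344600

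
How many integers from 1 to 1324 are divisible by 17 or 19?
⌊1324/17⌋ + ⌊1324/19⌋ - ⌊1324/323⌋ = 77 + 69 - 4 = 142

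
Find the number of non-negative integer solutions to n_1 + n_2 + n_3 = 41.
C(41+3-1, 3-1) = C(43, 2) = 903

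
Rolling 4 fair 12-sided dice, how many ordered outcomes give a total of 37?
Coefficient of x^37 in (x + x² + ... + x^12)^4. By inclusion-exclusion on dice exceeding 12: Σ_j (-1)^j C(4,j)·C(37-1-12j, 3) = C(4,0)·C(36,3) - C(4,1)·C(24,3) + C(4,2)·C(12,3) = 1·7140 - 4·2024 + 6·220 = 364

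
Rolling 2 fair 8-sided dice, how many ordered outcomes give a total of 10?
Coefficient of x^10 in (x + x² + ... + x^8)^2. By inclusion-exclusion on dice exceeding 8: Σ_j (-1)^j C(2,j)·C(10-1-8j, 1) = C(2,0)·C(9,1) - C(2,1)·C(1,1) = 1·9 - 2·1 = 7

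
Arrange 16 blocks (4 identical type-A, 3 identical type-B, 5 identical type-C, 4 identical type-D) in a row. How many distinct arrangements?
16! / (4! × 3! × 5! × 4!) = 50450400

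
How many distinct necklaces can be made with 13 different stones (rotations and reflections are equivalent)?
(13-1)!/2 = 479001600/2 = 239500800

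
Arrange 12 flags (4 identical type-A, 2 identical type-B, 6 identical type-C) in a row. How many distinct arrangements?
12! / (4! × 2! × 6!) = 13860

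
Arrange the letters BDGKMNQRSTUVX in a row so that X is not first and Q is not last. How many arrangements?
By inclusion-exclusion: 13! - 2×(13-1)! + (13-2)! = 6227020800 - 958003200 + 39916800 = 5308934400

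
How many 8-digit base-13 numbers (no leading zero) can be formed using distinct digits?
First digit: 12 choices (nonzero). Then descending: 12 × 12 × 11 × 10 × 9 × 8 × 7 × 6 = 47900160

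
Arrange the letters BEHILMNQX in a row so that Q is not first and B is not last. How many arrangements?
By inclusion-exclusion: 9! - 2×(9-1)! + (9-2)! = 362880 - 80640 + 5040 = 287280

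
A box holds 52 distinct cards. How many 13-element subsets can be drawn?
C(52,13) = 52!/(13!×39!) = 635013559600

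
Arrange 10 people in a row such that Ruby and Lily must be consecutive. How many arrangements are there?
Treat the 2 as one block: (10-2+1)! × 2! = 362880 × 2 = 725760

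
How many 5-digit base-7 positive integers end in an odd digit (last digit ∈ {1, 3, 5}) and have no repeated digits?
Last∈{1,3,5}. Last=0: 0. Last nonzero: 3×5×P(5,3) = 900. Total = 900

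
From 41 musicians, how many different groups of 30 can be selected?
C(41,30) = 41!/(30!×11!) = 3159461968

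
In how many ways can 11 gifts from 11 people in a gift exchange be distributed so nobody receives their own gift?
!11 = Σ_{j=0}^{11} (-1)^j·11!/j! = 39916800 - 39916800 + 19958400 - 6652800 + 1663200 - 332640 + 55440 - 7920 + 990 - 110 + 11 - 1 = 14684570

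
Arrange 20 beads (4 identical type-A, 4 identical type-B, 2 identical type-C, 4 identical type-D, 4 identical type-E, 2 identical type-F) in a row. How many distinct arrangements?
20! / (4! × 4! × 2! × 4! × 4! × 2!) = 1833241410000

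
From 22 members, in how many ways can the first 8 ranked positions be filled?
P(22,8) = 22!/(22-8)! = 12893126400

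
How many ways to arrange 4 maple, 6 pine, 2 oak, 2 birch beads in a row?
14! / (4! × 6! × 2! × 2!) = 1261260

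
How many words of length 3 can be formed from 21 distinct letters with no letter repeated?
P(21,3) = 21!/(21-3)! = 7980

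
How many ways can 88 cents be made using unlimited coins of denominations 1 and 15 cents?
Coefficient of x^88 in 1/(1-x^1) · 1/(1-x^15). Use j coins of 15 for j = 0..⌊88/15⌋ = 5, the rest in 1s: 5 + 1 = 6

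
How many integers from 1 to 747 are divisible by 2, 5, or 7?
⌊747/2⌋+⌊747/5⌋+⌊747/7⌋ - ⌊747/10⌋-⌊747/14⌋-⌊747/35⌋ + ⌊747/70⌋ = 373+149+106 - 74-53-21 + 10 = 490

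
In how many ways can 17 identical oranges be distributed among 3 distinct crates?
C(17+3-1, 3-1) = C(19, 2) = 171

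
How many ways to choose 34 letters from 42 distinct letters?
C(42,34) = 42!/(34!×8!) = 118030185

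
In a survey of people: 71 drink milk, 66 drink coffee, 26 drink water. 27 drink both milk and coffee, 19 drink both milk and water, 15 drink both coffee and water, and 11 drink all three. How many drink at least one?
|A∪B∪C| = 71+66+26-27-19-15+11 = 113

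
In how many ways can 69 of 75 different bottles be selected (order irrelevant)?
C(75,69) = 75!/(69!×6!) = 201359550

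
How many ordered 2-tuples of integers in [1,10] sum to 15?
Coefficient of x^15 in (x + x² + ... + x^10)^2. By inclusion-exclusion on dice exceeding 10: Σ_j (-1)^j C(2,j)·C(15-1-10j, 1) = C(2,0)·C(14,1) - C(2,1)·C(4,1) = 1·14 - 2·4 = 6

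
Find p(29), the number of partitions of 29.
Pentagonal recurrence p(n) = p(n-1) + p(n-2) - p(n-5) - p(n-7) + p(n-12) + p(n-15) - ... gives p(0..28) = 1, 1, 2, 3, 5, 7, 11, 15, 22, 30, 42, 56, 77, 101, 135, 176, 231, 297, 385, 490, 627, 792, 1002, 1255, 1575, 1958, 2436, 3010, 3718. p(29) = p(28) + p(27) - p(24) - p(22) + p(17) + p(14) - p(7) - p(3) = 3718 + 3010 - 1575 - 1002 + 297 + 135 - 15 - 3 = 4565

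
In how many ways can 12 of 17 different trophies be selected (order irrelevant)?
C(17,12) = 17!/(12!×5!) = 6188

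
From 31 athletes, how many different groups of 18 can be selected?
C(31,18) = 31!/(18!×13!) = 206253075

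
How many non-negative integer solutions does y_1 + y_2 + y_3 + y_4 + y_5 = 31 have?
C(31+5-1, 5-1) = C(35, 4) = 52360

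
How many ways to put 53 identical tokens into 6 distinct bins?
C(53+6-1, 6-1) = C(58, 5) = 4582116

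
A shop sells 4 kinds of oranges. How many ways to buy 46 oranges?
C(46+4-1, 4-1) = C(49, 3) = 18424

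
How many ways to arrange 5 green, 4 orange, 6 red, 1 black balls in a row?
16! / (5! × 4! × 6! × 1!) = 10090080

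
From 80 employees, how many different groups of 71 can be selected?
C(80,71) = 80!/(71!×9!) = 231900297200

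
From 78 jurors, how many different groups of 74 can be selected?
C(78,74) = 78!/(74!×4!) = 1426425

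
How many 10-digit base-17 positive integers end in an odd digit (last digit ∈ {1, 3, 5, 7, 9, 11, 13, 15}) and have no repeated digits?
Last∈{1,3,5,7,9,11,13,15}. Last=0: 0. Last nonzero: 8×15×P(15,8) = 31135104000. Total = 31135104000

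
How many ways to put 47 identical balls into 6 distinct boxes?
C(47+6-1, 6-1) = C(52, 5) = 2598960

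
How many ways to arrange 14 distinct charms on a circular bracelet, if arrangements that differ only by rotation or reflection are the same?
(14-1)!/2 = 6227020800/2 = 3113510400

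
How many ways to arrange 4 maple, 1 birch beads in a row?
5! / (4! × 1!) = 5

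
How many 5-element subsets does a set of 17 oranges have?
C(17,5) = 17!/(5!×12!) = 6188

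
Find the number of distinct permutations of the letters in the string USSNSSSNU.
9! / (5! × 2! × 2!) = 756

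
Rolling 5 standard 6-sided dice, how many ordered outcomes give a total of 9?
Coefficient of x^9 in (x + x² + ... + x^6)^5. By inclusion-exclusion on dice exceeding 6: Σ_j (-1)^j C(5,j)·C(9-1-6j, 4) = C(5,0)·C(8,4) = 1·70 = 70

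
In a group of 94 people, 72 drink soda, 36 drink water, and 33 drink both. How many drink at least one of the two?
|A∪B| = |A| + |B| - |A∩B| = 72 + 36 - 33 = 75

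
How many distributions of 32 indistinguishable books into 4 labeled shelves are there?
C(32+4-1, 4-1) = C(35, 3) = 6545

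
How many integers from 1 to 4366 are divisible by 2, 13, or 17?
⌊4366/2⌋+⌊4366/13⌋+⌊4366/17⌋ - ⌊4366/26⌋-⌊4366/34⌋-⌊4366/221⌋ + ⌊4366/442⌋ = 2183+335+256 - 167-128-19 + 9 = 2469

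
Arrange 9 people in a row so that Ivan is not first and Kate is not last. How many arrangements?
By inclusion-exclusion: 9! - 2×(9-1)! + (9-2)! = 362880 - 80640 + 5040 = 287280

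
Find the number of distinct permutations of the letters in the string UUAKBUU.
7! / (4! × 1! × 1! × 1!) = 210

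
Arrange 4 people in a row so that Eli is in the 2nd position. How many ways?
Fix one position: (4-1)! = 6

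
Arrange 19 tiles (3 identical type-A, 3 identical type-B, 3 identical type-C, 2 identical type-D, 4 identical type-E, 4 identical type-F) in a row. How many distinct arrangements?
19! / (3! × 3! × 3! × 2! × 4! × 4!) = 488864376000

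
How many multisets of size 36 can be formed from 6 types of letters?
C(36+6-1, 6-1) = C(41, 5) = 749398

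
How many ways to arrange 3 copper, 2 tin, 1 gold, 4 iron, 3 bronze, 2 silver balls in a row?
15! / (3! × 2! × 1! × 4! × 3! × 2!) = 378378000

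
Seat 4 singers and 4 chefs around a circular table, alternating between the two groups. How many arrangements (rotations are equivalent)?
Fix one of the singers: (4-1)! ways for the remaining singers, × 4! ways for the chefs = 6 × 24 = 144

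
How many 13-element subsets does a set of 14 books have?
C(14,13) = 14!/(13!×1!) = 14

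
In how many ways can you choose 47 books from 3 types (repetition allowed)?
C(47+3-1, 3-1) = C(49, 2) = 1176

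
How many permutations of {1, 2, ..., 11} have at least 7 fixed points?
Exactly j fixed points: C(11,j)·!(11-j); sum over j ≥ 7 (derangement numbers via !m = (m-1)·(!(m-1) + !(m-2)): !0..!4 = 1, 0, 1, 2, 9). Σ_{j=7}^{11} C(11,j)·!(11-j) = C(11,7)·!4 + C(11,8)·!3 + C(11,9)·!2 + C(11,10)·!1 + C(11,11)·!0 = 330·9 + 165·2 + 55·1 + 11·0 + 1·1 = 3356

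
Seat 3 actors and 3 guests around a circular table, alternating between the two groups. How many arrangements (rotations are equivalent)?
Fix one of the actors: (3-1)! ways for the remaining actors, × 3! ways for the guests = 2 × 6 = 12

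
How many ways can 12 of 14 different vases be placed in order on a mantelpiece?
P(14,12) = 14!/(14-12)! = 43589145600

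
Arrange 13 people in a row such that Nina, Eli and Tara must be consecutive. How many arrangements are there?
Treat the 3 as one block: (13-3+1)! × 3! = 39916800 × 6 = 239500800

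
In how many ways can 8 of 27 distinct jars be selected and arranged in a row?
P(27,8) = 27!/(27-8)! = 89513424000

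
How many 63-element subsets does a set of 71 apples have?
C(71,63) = 71!/(63!×8!) = 10639125640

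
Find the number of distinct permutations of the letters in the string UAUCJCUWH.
9! / (2! × 1! × 1! × 3! × 1! × 1!) = 30240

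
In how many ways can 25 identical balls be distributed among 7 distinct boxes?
C(25+7-1, 7-1) = C(31, 6) = 736281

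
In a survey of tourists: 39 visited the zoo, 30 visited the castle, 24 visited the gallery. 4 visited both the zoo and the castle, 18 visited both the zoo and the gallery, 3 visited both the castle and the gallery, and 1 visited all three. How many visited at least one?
|A∪B∪C| = 39+30+24-4-18-3+1 = 69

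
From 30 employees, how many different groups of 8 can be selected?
C(30,8) = 30!/(8!×22!) = 5852925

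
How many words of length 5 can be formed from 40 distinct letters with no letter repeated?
P(40,5) = 40!/(40-5)! = 78960960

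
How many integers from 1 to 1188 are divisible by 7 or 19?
⌊1188/7⌋ + ⌊1188/19⌋ - ⌊1188/133⌋ = 169 + 62 - 8 = 223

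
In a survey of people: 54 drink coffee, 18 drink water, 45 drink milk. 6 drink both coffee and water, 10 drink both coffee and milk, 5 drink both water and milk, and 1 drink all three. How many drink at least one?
|A∪B∪C| = 54+18+45-6-10-5+1 = 97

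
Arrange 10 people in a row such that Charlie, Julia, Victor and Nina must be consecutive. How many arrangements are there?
Treat the 4 as one block: (10-4+1)! × 4! = 5040 × 24 = 120960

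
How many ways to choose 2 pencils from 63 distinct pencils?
C(63,2) = 63!/(2!×61!) = 1953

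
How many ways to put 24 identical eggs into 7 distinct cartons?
C(24+7-1, 7-1) = C(30, 6) = 593775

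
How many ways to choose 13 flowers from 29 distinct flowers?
C(29,13) = 29!/(13!×16!) = 67863915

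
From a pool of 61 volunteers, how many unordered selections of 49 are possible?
C(61,49) = 61!/(49!×12!) = 1742058970275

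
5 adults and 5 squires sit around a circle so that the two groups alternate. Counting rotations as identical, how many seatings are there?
Fix one of the adults: (5-1)! ways for the remaining adults, × 5! ways for the squires = 24 × 120 = 2880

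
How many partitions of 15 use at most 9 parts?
By conjugation, equals partitions of 15 into parts ≤ 9. Let r_j(i) = number of partitions of i into parts ≤ j, for i = 0..15. r_1(i) = 1 for all i; r_j(i) = r_{j-1}(i) + r_j(i-j). Rows j = 2..9: ≤2: 1 1 2 2 3 3 4 4 5 5 6 6 7 7 8 8; ≤3: 1 1 2 3 4 5 7 8 10 12 14 16 19 21 24 27; ≤4: 1 1 2 3 5 6 9 11 15 18 23 27 34 39 47 54; ≤5: 1 1 2 3 5 7 10 13 18 23 30 37 47 57 70 84; ≤6: 1 1 2 3 5 7 11 14 20 26 35 44 58 71 90 110; ≤7: 1 1 2 3 5 7 11 15 21 28 38 49 65 82 105 131; ≤8: 1 1 2 3 5 7 11 15 22 29 40 52 70 89 116 146; ≤9: 1 1 2 3 5 7 11 15 22 30 41 54 73 94 123 157. r_9(15) = 157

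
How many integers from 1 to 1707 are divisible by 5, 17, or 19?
⌊1707/5⌋+⌊1707/17⌋+⌊1707/19⌋ - ⌊1707/85⌋-⌊1707/95⌋-⌊1707/323⌋ + ⌊1707/1615⌋ = 341+100+89 - 20-17-5 + 1 = 489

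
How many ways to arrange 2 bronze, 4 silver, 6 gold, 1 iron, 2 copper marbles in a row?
15! / (2! × 4! × 6! × 1! × 2!) = 18918900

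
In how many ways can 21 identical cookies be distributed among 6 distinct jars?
C(21+6-1, 6-1) = C(26, 5) = 65780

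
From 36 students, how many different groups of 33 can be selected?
C(36,33) = 36!/(33!×3!) = 7140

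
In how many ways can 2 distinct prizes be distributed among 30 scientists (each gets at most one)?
P(30,2) = 30!/(30-2)! = 870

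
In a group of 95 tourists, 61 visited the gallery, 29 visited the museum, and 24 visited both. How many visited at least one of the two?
|A∪B| = |A| + |B| - |A∩B| = 61 + 29 - 24 = 66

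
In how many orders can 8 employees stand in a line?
8! = 40320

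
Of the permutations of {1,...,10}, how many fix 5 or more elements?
Exactly j fixed points: C(10,j)·!(10-j); sum over j ≥ 5 (derangement numbers via !m = (m-1)·(!(m-1) + !(m-2)): !0..!5 = 1, 0, 1, 2, 9, 44). Σ_{j=5}^{10} C(10,j)·!(10-j) = C(10,5)·!5 + C(10,6)·!4 + C(10,7)·!3 + C(10,8)·!2 + C(10,9)·!1 + C(10,10)·!0 = 252·44 + 210·9 + 120·2 + 45·1 + 10·0 + 1·1 = 13264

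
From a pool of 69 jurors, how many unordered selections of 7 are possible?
C(69,7) = 69!/(7!×62!) = 1078897248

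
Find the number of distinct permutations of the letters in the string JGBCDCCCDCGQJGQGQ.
17! / (2! × 3! × 4! × 2! × 5! × 1!) = 5145940800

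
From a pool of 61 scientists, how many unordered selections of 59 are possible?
C(61,59) = 61!/(59!×2!) = 1830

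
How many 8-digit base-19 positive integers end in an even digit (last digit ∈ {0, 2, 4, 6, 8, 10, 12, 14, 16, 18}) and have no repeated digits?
Last∈{0,2,4,6,8,10,12,14,16,18}. Last=0: 160392960. Last nonzero: 9×17×P(17,6) = 1363340160. Total = 1523733120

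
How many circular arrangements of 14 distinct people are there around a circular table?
Circular: fix one position, arrange the rest. (14-1)! = 6227020800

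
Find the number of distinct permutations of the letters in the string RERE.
4! / (2! × 2!) = 6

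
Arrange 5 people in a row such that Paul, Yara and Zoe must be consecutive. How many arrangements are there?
Treat the 3 as one block: (5-3+1)! × 3! = 6 × 6 = 36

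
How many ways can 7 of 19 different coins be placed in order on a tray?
P(19,7) = 19!/(19-7)! = 253955520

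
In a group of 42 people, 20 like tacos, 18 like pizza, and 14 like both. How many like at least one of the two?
|A∪B| = |A| + |B| - |A∩B| = 20 + 18 - 14 = 24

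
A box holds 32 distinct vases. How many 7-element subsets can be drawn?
C(32,7) = 32!/(7!×25!) = 3365856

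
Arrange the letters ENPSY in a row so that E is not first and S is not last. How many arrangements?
By inclusion-exclusion: 5! - 2×(5-1)! + (5-2)! = 120 - 48 + 6 = 78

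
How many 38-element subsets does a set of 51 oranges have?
C(51,38) = 51!/(38!×13!) = 476260169700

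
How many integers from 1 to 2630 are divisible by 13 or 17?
⌊2630/13⌋ + ⌊2630/17⌋ - ⌊2630/221⌋ = 202 + 154 - 11 = 345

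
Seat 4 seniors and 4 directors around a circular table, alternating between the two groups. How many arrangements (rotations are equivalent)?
Fix one of the seniors: (4-1)! ways for the remaining seniors, × 4! ways for the directors = 6 × 24 = 144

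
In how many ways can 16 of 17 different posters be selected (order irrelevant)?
C(17,16) = 17!/(16!×1!) = 17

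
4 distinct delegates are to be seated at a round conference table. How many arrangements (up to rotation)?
Circular: fix one position, arrange the rest. (4-1)! = 6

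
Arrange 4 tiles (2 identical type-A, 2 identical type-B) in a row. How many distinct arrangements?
4! / (2! × 2!) = 6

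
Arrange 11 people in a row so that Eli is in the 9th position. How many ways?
Fix one position: (11-1)! = 3628800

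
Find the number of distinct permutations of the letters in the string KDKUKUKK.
8! / (1! × 5! × 2!) = 168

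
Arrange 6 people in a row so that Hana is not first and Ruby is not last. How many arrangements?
By inclusion-exclusion: 6! - 2×(6-1)! + (6-2)! = 720 - 240 + 24 = 504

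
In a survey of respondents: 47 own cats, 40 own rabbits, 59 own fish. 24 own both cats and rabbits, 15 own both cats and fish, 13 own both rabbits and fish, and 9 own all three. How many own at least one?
|A∪B∪C| = 47+40+59-24-15-13+9 = 103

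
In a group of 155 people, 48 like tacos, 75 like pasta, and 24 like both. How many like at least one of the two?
|A∪B| = |A| + |B| - |A∩B| = 48 + 75 - 24 = 99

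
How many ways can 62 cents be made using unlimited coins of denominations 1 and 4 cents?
Coefficient of x^62 in 1/(1-x^1) · 1/(1-x^4). Use j coins of 4 for j = 0..⌊62/4⌋ = 15, the rest in 1s: 15 + 1 = 16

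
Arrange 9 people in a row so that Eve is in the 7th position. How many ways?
Fix one position: (9-1)! = 40320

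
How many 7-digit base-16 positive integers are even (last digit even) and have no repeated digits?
Last∈{0,2,4,6,8,10,12,14}. Last=0: 3603600. Last nonzero: 7×14×P(14,5) = 23543520. Total = 27147120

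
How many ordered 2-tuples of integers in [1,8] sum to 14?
Coefficient of x^14 in (x + x² + ... + x^8)^2. By inclusion-exclusion on dice exceeding 8: Σ_j (-1)^j C(2,j)·C(14-1-8j, 1) = C(2,0)·C(13,1) - C(2,1)·C(5,1) = 1·13 - 2·5 = 3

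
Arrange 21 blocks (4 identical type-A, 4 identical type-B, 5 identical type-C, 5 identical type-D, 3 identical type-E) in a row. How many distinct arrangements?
21! / (4! × 4! × 5! × 5! × 3!) = 1026615189600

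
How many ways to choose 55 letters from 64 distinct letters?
C(64,55) = 64!/(55!×9!) = 27540584512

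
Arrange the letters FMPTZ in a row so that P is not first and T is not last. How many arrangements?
By inclusion-exclusion: 5! - 2×(5-1)! + (5-2)! = 120 - 48 + 6 = 78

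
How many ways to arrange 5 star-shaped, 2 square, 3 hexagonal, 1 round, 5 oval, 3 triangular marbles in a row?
19! / (5! × 2! × 3! × 1! × 5! × 3!) = 117327450240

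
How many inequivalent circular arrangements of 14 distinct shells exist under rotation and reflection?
(14-1)!/2 = 6227020800/2 = 3113510400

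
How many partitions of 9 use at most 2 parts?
By conjugation, equals partitions of 9 into parts ≤ 2. Let r_j(i) = number of partitions of i into parts ≤ j, for i = 0..9. r_1(i) = 1 for all i; r_j(i) = r_{j-1}(i) + r_j(i-j). Rows j = 2..2: ≤2: 1 1 2 2 3 3 4 4 5 5. r_2(9) = 5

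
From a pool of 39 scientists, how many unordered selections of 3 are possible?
C(39,3) = 39!/(3!×36!) = 9139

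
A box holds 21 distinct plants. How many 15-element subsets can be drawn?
C(21,15) = 21!/(15!×6!) = 54264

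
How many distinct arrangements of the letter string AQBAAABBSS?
10! / (4! × 3! × 1! × 2!) = 12600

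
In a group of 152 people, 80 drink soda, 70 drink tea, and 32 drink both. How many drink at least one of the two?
|A∪B| = |A| + |B| - |A∩B| = 80 + 70 - 32 = 118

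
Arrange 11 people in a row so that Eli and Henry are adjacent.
Treat as block: (11-1)! × 2! = 3628800 × 2 = 7257600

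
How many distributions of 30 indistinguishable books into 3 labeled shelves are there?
C(30+3-1, 3-1) = C(32, 2) = 496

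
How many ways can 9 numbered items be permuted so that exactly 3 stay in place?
Choose the 3 fixed points C(9,3) = 84, derange the rest: !6 = Σ_{j=0}^{6} (-1)^j·6!/j! = 720 - 720 + 360 - 120 + 30 - 6 + 1 = 265. Product = 84 × 265 = 22260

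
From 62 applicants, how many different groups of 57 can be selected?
C(62,57) = 62!/(57!×5!) = 6471002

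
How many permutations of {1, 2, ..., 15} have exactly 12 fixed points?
Choose the 12 fixed points C(15,12) = 455, derange the rest: !3 = Σ_{j=0}^{3} (-1)^j·3!/j! = 6 - 6 + 3 - 1 = 2. Product = 455 × 2 = 910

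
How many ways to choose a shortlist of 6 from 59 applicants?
C(59,6) = 59!/(6!×53!) = 45057474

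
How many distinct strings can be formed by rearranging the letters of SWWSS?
5! / (2! × 3!) = 10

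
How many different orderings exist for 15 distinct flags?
15! = 1307674368000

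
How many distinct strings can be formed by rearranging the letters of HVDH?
4! / (2! × 1! × 1!) = 12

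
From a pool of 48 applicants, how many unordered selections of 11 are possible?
C(48,11) = 48!/(11!×37!) = 22595200368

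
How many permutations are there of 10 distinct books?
10! = 3628800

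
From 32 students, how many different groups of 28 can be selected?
C(32,28) = 32!/(28!×4!) = 35960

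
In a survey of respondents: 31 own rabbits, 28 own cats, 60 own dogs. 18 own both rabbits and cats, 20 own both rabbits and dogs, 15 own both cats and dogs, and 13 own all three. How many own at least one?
|A∪B∪C| = 31+28+60-18-20-15+13 = 79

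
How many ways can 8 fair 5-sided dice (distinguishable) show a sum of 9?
Coefficient of x^9 in (x + x² + ... + x^5)^8. By inclusion-exclusion on dice exceeding 5: Σ_j (-1)^j C(8,j)·C(9-1-5j, 7) = C(8,0)·C(8,7) = 1·8 = 8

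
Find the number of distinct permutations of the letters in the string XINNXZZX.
8! / (2! × 2! × 1! × 3!) = 1680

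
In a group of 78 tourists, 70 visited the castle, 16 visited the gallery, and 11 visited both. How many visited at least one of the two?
|A∪B| = |A| + |B| - |A∩B| = 70 + 16 - 11 = 75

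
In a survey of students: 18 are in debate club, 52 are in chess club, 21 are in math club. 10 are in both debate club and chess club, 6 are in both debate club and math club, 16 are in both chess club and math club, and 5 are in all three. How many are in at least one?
|A∪B∪C| = 18+52+21-10-6-16+5 = 64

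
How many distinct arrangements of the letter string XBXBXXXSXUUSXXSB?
16! / (3! × 2! × 3! × 8!) = 7207200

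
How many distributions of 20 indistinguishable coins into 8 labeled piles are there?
C(20+8-1, 8-1) = C(27, 7) = 888030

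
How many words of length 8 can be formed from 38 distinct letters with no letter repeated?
P(38,8) = 38!/(38-8)! = 1971788797440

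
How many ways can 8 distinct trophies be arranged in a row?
8! = 40320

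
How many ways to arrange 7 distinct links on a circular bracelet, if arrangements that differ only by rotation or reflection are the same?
(7-1)!/2 = 720/2 = 360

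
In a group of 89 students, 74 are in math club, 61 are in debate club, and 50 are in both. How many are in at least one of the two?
|A∪B| = |A| + |B| - |A∩B| = 74 + 61 - 50 = 85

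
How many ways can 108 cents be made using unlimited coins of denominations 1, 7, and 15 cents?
Coefficient of x^108 in 1/(1-x^1) · 1/(1-x^7) · 1/(1-x^15). Case on j = number of 15-cent coins (j = 0..7); remainder r = 108 - 15j is made from {1,7} in ⌊r/7⌋+1 ways. r = 108, 93, 78, 63, 48, 33, 18, 3 → 16 + 14 + 12 + 10 + 7 + 5 + 3 + 1 = 68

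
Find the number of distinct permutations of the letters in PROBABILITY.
11! / (1! × 1! × 1! × 2! × 1! × 2! × 1! × 1! × 1!) = 9979200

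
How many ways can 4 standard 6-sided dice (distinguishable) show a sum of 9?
Coefficient of x^9 in (x + x² + ... + x^6)^4. By inclusion-exclusion on dice exceeding 6: Σ_j (-1)^j C(4,j)·C(9-1-6j, 3) = C(4,0)·C(8,3) = 1·56 = 56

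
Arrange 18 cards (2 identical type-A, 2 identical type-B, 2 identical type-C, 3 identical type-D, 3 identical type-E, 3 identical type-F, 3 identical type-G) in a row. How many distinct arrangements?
18! / (2! × 2! × 2! × 3! × 3! × 3! × 3!) = 617512896000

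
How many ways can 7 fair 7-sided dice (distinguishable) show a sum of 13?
Coefficient of x^13 in (x + x² + ... + x^7)^7. By inclusion-exclusion on dice exceeding 7: Σ_j (-1)^j C(7,j)·C(13-1-7j, 6) = C(7,0)·C(12,6) = 1·924 = 924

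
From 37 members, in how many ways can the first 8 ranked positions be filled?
P(37,8) = 37!/(37-8)! = 1556675366400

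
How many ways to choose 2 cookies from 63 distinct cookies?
C(63,2) = 63!/(2!×61!) = 1953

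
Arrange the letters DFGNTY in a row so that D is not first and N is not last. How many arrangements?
By inclusion-exclusion: 6! - 2×(6-1)! + (6-2)! = 720 - 240 + 24 = 504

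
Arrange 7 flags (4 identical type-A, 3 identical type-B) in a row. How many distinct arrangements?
7! / (4! × 3!) = 35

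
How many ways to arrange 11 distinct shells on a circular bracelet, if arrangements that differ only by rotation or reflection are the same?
(11-1)!/2 = 3628800/2 = 1814400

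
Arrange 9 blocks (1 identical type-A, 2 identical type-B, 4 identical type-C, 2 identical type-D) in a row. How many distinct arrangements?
9! / (1! × 2! × 4! × 2!) = 3780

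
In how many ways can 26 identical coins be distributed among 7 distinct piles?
C(26+7-1, 7-1) = C(32, 6) = 906192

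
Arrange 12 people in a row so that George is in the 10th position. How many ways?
Fix one position: (12-1)! = 39916800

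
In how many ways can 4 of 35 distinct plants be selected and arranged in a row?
P(35,4) = 35!/(35-4)! = 1256640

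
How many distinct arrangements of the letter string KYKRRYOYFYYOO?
13! / (5! × 1! × 2! × 3! × 2!) = 2162160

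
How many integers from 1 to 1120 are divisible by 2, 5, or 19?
⌊1120/2⌋+⌊1120/5⌋+⌊1120/19⌋ - ⌊1120/10⌋-⌊1120/38⌋-⌊1120/95⌋ + ⌊1120/190⌋ = 560+224+58 - 112-29-11 + 5 = 695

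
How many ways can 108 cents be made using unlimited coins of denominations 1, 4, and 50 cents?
Coefficient of x^108 in 1/(1-x^1) · 1/(1-x^4) · 1/(1-x^50). Case on j = number of 50-cent coins (j = 0..2); remainder r = 108 - 50j is made from {1,4} in ⌊r/4⌋+1 ways. r = 108, 58, 8 → 28 + 15 + 3 = 46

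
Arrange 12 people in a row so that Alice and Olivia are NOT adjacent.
Total - adjacent = 12! - (12-1)!×2 = 479001600 - 79833600 = 399168000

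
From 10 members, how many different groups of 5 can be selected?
C(10,5) = 10!/(5!×5!) = 252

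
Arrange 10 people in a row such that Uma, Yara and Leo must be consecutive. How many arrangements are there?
Treat the 3 as one block: (10-3+1)! × 3! = 40320 × 6 = 241920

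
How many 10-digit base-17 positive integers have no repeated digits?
First digit: 16 choices (nonzero). Then descending: 16 × 16 × 15 × 14 × 13 × 12 × 11 × 10 × 9 × 8 = 66421555200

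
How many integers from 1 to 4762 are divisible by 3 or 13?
⌊4762/3⌋ + ⌊4762/13⌋ - ⌊4762/39⌋ = 1587 + 366 - 122 = 1831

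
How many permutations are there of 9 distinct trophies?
9! = 362880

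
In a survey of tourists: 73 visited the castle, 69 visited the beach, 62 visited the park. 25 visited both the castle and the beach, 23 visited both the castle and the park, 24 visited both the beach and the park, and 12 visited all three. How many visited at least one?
|A∪B∪C| = 73+69+62-25-23-24+12 = 144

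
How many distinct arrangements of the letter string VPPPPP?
6! / (1! × 5!) = 6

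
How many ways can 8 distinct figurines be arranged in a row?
8! = 40320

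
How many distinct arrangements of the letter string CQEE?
4! / (1! × 2! × 1!) = 12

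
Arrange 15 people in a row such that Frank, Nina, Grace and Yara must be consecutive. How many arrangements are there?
Treat the 4 as one block: (15-4+1)! × 4! = 479001600 × 24 = 11496038400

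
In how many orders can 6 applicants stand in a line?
6! = 720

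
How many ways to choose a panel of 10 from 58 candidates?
C(58,10) = 58!/(10!×48!) = 52179482355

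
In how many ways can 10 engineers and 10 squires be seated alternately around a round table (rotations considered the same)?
Fix one of the engineers: (10-1)! ways for the remaining engineers, × 10! ways for the squires = 362880 × 3628800 = 1316818944000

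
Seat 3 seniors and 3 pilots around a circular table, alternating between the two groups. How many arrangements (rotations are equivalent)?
Fix one of the seniors: (3-1)! ways for the remaining seniors, × 3! ways for the pilots = 2 × 6 = 12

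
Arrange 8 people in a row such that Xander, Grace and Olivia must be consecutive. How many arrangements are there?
Treat the 3 as one block: (8-3+1)! × 3! = 720 × 6 = 4320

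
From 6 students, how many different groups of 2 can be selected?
C(6,2) = 6!/(2!×4!) = 15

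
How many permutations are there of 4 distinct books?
4! = 24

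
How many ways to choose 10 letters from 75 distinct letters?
C(75,10) = 75!/(10!×65!) = 828931106355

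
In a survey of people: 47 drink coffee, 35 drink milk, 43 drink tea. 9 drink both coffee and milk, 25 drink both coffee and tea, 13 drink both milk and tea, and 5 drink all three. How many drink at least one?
|A∪B∪C| = 47+35+43-9-25-13+5 = 83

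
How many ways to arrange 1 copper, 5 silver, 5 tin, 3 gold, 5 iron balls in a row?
19! / (1! × 5! × 5! × 3! × 5!) = 11732745024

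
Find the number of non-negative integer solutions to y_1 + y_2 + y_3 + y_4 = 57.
C(57+4-1, 4-1) = C(60, 3) = 34220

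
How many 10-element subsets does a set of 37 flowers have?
C(37,10) = 37!/(10!×27!) = 348330136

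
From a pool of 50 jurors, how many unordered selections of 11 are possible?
C(50,11) = 50!/(11!×39!) = 37353738800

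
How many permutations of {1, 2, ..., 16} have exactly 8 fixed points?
Choose the 8 fixed points C(16,8) = 12870, derange the rest: !8 = Σ_{j=0}^{8} (-1)^j·8!/j! = 40320 - 40320 + 20160 - 6720 + 1680 - 336 + 56 - 8 + 1 = 14833. Product = 12870 × 14833 = 190900710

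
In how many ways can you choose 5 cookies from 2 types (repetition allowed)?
C(5+2-1, 2-1) = C(6, 1) = 6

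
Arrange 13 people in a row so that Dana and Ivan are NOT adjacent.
Total - adjacent = 13! - (13-1)!×2 = 6227020800 - 958003200 = 5269017600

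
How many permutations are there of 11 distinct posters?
11! = 39916800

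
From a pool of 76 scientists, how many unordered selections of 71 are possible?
C(76,71) = 76!/(71!×5!) = 18474840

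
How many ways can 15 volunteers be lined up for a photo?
15! = 1307674368000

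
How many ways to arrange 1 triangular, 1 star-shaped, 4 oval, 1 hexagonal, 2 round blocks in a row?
9! / (1! × 1! × 4! × 1! × 2!) = 7560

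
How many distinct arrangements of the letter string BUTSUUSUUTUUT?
13! / (7! × 3! × 1! × 2!) = 102960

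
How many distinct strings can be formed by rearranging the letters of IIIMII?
6! / (5! × 1!) = 6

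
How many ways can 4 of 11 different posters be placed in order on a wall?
P(11,4) = 11!/(11-4)! = 7920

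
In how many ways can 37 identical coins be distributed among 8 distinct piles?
C(37+8-1, 8-1) = C(44, 7) = 38320568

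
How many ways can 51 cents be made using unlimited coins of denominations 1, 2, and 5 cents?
Coefficient of x^51 in 1/(1-x^1) · 1/(1-x^2) · 1/(1-x^5). Case on j = number of 5-cent coins (j = 0..10); remainder r = 51 - 5j is made from {1,2} in ⌊r/2⌋+1 ways. r = 51, 46, 41, 36, 31, 26, 21, 16, 11, 6, 1 → 26 + 24 + 21 + 19 + 16 + 14 + 11 + 9 + 6 + 4 + 1 = 151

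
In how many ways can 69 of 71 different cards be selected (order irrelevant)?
C(71,69) = 71!/(69!×2!) = 2485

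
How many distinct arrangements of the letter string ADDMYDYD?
8! / (4! × 1! × 2! × 1!) = 840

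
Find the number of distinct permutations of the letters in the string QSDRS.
5! / (1! × 2! × 1! × 1!) = 60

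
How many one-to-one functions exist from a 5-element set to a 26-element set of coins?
P(26,5) = 26!/(26-5)! = 7893600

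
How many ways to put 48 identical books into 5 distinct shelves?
C(48+5-1, 5-1) = C(52, 4) = 270725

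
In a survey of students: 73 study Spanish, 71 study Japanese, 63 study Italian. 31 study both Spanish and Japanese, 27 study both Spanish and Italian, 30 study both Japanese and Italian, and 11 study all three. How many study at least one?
|A∪B∪C| = 73+71+63-31-27-30+11 = 130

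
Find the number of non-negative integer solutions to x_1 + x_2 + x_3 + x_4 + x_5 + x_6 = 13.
C(13+6-1, 6-1) = C(18, 5) = 8568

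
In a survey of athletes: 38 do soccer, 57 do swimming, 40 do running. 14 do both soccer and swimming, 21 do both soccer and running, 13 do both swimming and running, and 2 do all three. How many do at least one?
|A∪B∪C| = 38+57+40-14-21-13+2 = 89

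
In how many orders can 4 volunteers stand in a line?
4! = 24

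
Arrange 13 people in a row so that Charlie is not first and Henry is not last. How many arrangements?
By inclusion-exclusion: 13! - 2×(13-1)! + (13-2)! = 6227020800 - 958003200 + 39916800 = 5308934400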